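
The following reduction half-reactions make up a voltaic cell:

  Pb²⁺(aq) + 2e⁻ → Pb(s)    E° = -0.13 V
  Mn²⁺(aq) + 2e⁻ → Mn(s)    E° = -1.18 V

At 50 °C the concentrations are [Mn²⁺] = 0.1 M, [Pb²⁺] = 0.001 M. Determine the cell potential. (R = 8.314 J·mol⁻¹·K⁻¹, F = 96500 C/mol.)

The Pb²⁺/Pb couple has the higher reduction potential and acts as the cathode, so E°_cell = -0.13 − (-1.18) = 1.05 V.
Balancing electrons gives n = 2; the reaction quotient is Q = [Mn²⁺]/[Pb²⁺] = 100.
E = E° − (RT/nF) ln Q = 1.05 − (8.314×323)/(2×96500) × (4.605) = 1.050 − 0.064 = 0.986 V.

0.986 V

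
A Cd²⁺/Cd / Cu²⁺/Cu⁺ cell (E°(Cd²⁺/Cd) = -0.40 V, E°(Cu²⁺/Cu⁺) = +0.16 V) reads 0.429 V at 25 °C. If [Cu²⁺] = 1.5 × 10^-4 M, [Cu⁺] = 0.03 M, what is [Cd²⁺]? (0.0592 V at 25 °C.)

From the Nernst equation, log Q = n(E° − E)/0.0592 = 2(0.56 − 0.429)/0.0592 = 4.426, so Q = 2.66 × 10^4.
With Q = [Cd²⁺]·[Cu⁺]^2/[Cu²⁺]^2 and the known concentrations, [Cd²⁺] in the numerator gives [Cd²⁺] = 0.67 M.

0.67 M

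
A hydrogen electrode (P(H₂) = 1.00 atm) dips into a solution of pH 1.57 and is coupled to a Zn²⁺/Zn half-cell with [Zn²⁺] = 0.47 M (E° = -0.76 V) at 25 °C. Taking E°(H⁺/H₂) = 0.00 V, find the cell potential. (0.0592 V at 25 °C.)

0.68 V

The hydrogen couple is the cathode, so E°_cell = 0.76 V; n = 2.
[H⁺] = 10^(−1.57) = 0.027 M, and Q = [Zn²⁺]·P(H₂) / [H⁺]^2 = 649.
E = E° − (0.0592/2) log Q = 0.76 − (0.0592/2)(2.812) = 0.677 V.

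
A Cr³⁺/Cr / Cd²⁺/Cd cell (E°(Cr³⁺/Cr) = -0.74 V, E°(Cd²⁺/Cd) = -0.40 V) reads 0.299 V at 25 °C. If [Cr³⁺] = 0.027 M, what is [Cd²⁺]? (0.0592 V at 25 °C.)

From the Nernst equation, log Q = n(E° − E)/0.0592 = 6(0.34 − 0.299)/0.0592 = 4.155, so Q = 1.43 × 10^4.
With Q = [Cr³⁺]^2/[Cd²⁺]^3 and the known concentrations, [Cd²⁺]^3 in the denominator gives [Cd²⁺] = 0.0037 M.

0.0037 M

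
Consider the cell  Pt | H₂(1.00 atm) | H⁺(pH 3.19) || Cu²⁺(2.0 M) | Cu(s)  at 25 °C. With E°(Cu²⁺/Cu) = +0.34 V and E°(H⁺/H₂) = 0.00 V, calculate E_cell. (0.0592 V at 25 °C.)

The Cu²⁺/Cu couple is the cathode, so E°_cell = 0.34 V; n = 2.
[H⁺] = 10^(−3.19) = 6.5 × 10^-4 M, and Q = [H⁺]^2 / ([Cu²⁺]·P(H₂)) = 2.08 × 10^-7.
E = E° − (0.0592/2) log Q = 0.34 − (0.0592/2)(-6.681) = 0.538 V.

0.54 V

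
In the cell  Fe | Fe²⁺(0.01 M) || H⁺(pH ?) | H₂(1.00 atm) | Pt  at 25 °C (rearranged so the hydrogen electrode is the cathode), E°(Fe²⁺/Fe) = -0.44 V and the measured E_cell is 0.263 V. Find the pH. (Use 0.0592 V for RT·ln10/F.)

pH = 3.99

E°_cell = 0.44 V and n = 2.
log Q = n(E° − E)/0.0592 = 2×(0.44 − 0.263)/0.0592 = 5.980.
With Q = [Fe²⁺]·P(H₂) / [H⁺]^2, solving for [H⁺] gives log[H⁺] = -3.990, so pH = 3.99.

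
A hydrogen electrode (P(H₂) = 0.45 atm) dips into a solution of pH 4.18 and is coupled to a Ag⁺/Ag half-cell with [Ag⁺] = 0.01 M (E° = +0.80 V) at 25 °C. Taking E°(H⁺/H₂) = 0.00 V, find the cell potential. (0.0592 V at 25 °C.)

0.92 V

The Ag⁺/Ag couple is the cathode, so E°_cell = 0.80 V; n = 2.
[H⁺] = 10^(−4.18) = 6.6 × 10^-5 M, and Q = [H⁺]^2 / ([Ag⁺]^2·P(H₂)) = 9.7 × 10^-5.
E = E° − (0.0592/2) log Q = 0.80 − (0.0592/2)(-4.013) = 0.919 V.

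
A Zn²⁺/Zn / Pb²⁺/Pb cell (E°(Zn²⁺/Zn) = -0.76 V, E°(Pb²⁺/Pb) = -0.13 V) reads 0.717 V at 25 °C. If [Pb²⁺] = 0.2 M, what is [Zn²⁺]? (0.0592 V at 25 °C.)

From the Nernst equation, log Q = n(E° − E)/0.0592 = 2(0.63 − 0.717)/0.0592 = -2.939, so Q = 0.00115.
With Q = [Zn²⁺]/[Pb²⁺] and the known concentrations, [Zn²⁺] in the numerator gives [Zn²⁺] = 2.3 × 10^-4 M.

2.3 × 10^-4 M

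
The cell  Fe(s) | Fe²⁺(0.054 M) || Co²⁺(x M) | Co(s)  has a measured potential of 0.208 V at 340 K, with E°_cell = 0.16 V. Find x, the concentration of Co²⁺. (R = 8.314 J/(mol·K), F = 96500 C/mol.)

1.4 M

From the Nernst equation, ln Q = nF(E° − E)/RT = 2×96500×(0.16 − 0.208)/(8.314×340) = -3.277, so Q = 0.0377.
With Q = [Fe²⁺]/[Co²⁺] and the known concentrations, [Co²⁺] in the denominator gives [Co²⁺] = 1.4 M.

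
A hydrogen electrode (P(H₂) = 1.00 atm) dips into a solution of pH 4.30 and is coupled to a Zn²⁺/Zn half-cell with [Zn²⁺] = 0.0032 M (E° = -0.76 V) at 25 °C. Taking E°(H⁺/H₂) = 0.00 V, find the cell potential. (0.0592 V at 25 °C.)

0.58 V

The hydrogen couple is the cathode, so E°_cell = 0.76 V; n = 2.
[H⁺] = 10^(−4.30) = 5 × 10^-5 M, and Q = [Zn²⁺]·P(H₂) / [H⁺]^2 = 1.27 × 10^6.
E = E° − (0.0592/2) log Q = 0.76 − (0.0592/2)(6.105) = 0.579 V.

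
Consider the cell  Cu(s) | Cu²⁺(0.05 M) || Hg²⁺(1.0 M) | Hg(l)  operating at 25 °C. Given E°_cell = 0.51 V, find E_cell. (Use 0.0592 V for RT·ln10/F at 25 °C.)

Balancing electrons gives n = 2; the reaction quotient is Q = [Cu²⁺]/[Hg²⁺] = 0.0500.
At 25 °C, E = E° − (0.0592/n) log Q = 0.51 − (0.0592/2)(-1.301) = 0.510 + 0.039 = 0.549 V.

0.549 V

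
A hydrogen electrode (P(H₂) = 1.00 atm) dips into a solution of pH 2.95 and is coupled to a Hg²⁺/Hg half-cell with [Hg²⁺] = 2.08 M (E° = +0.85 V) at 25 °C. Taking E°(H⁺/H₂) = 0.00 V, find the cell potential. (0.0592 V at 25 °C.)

The Hg²⁺/Hg couple is the cathode, so E°_cell = 0.85 V; n = 2.
[H⁺] = 10^(−2.95) = 0.0011 M, and Q = [H⁺]^2 / ([Hg²⁺]·P(H₂)) = 6.05 × 10^-7.
E = E° − (0.0592/2) log Q = 0.85 − (0.0592/2)(-6.218) = 1.034 V.

1.03 V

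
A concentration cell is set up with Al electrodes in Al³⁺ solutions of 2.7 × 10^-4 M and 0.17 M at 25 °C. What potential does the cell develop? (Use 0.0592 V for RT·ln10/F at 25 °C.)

Both half-cells are Al³⁺/Al, so E°_cell = 0. The concentrated side is the cathode; the cell reaction moves Al³⁺ from high to low concentration with n = 3.
Q = [Al³⁺]_dilute/[Al³⁺]_conc = 2.7 × 10^-4/0.17 = 0.00159.
E = 0 − (0.0592/3) log Q = −(0.0592/3)(-2.799) = 0.0552 V.

0.055 V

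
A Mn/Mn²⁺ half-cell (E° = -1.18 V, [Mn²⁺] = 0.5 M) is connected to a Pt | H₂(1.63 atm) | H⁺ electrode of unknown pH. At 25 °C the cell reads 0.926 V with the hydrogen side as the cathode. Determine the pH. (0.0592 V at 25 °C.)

pH = 4.33

E°_cell = 1.18 V and n = 2.
log Q = n(E° − E)/0.0592 = 2×(1.18 − 0.926)/0.0592 = 8.581.
With Q = [Mn²⁺]·P(H₂) / [H⁺]^2, solving for [H⁺] gives log[H⁺] = -4.335, so pH = 4.33.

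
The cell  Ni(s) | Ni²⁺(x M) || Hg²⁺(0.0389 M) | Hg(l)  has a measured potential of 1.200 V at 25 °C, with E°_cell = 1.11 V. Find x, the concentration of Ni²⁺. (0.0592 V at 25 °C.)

3.5 × 10^-5 M

From the Nernst equation, log Q = n(E° − E)/0.0592 = 2(1.11 − 1.200)/0.0592 = -3.041, so Q = 9.11 × 10^-4.
With Q = [Ni²⁺]/[Hg²⁺] and the known concentrations, [Ni²⁺] in the numerator gives [Ni²⁺] = 3.5 × 10^-5 M.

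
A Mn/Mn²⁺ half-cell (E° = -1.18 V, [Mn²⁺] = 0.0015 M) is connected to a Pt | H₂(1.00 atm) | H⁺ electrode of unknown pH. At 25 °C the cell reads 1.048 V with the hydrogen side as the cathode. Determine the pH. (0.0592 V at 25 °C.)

E°_cell = 1.18 V and n = 2.
log Q = n(E° − E)/0.0592 = 2×(1.18 − 1.048)/0.0592 = 4.459.
With Q = [Mn²⁺]·P(H₂) / [H⁺]^2, solving for [H⁺] gives log[H⁺] = -3.642, so pH = 3.64.

pH = 3.64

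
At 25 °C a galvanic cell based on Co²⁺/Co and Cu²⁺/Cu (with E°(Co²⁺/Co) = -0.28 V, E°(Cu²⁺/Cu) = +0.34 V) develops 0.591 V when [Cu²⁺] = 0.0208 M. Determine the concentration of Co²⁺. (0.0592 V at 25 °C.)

0.2 M

From the Nernst equation, log Q = n(E° − E)/0.0592 = 2(0.62 − 0.591)/0.0592 = 0.980, so Q = 9.54.
With Q = [Co²⁺]/[Cu²⁺] and the known concentrations, [Co²⁺] in the numerator gives [Co²⁺] = 0.2 M.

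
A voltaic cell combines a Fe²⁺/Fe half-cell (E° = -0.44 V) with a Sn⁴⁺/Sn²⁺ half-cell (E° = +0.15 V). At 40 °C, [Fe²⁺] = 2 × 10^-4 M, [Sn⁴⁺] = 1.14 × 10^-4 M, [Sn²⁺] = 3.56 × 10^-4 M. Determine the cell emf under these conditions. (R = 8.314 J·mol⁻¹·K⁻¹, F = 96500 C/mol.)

The Sn⁴⁺/Sn²⁺ couple has the higher reduction potential and acts as the cathode, so E°_cell = +0.15 − (-0.44) = 0.59 V.
Balancing electrons gives n = 2; the reaction quotient is Q = [Fe²⁺]·[Sn²⁺]/[Sn⁴⁺] = 6.25 × 10^-4.
E = E° − (RT/nF) ln Q = 0.59 − (8.314×313)/(2×96500) × (-7.378) = 0.590 + 0.099 = 0.689 V.

0.689 V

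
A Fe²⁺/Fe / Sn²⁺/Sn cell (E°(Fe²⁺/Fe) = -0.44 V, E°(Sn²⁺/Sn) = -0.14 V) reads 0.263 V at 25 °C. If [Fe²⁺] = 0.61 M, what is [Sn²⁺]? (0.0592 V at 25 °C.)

From the Nernst equation, log Q = n(E° − E)/0.0592 = 2(0.30 − 0.263)/0.0592 = 1.250, so Q = 17.8.
With Q = [Fe²⁺]/[Sn²⁺] and the known concentrations, [Sn²⁺] in the denominator gives [Sn²⁺] = 0.034 M.

0.034 M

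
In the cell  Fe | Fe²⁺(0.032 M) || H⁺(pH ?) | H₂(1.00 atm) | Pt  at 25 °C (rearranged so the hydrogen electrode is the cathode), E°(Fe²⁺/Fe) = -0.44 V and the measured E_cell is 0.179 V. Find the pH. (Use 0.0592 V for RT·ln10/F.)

pH = 5.16

E°_cell = 0.44 V and n = 2.
log Q = n(E° − E)/0.0592 = 2×(0.44 − 0.179)/0.0592 = 8.818.
With Q = [Fe²⁺]·P(H₂) / [H⁺]^2, solving for [H⁺] gives log[H⁺] = -5.156, so pH = 5.16.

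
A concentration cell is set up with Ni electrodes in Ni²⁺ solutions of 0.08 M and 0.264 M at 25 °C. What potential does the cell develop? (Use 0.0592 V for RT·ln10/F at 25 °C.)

Both half-cells are Ni²⁺/Ni, so E°_cell = 0. The concentrated side is the cathode; the cell reaction moves Ni²⁺ from high to low concentration with n = 2.
Q = [Ni²⁺]_dilute/[Ni²⁺]_conc = 0.08/0.264 = 0.303.
E = 0 − (0.0592/2) log Q = −(0.0592/2)(-0.519) = 0.0154 V.

0.015 V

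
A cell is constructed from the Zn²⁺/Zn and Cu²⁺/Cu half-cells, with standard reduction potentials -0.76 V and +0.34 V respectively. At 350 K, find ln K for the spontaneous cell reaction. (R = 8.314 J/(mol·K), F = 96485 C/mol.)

ln K = 72.9

E°_cell = +0.34 − (-0.76) = 1.10 V, with n = 2 electrons transferred.
At equilibrium E = 0, so the Nernst equation gives ln K = nFE°/RT = (2)(96485)(1.10)/((8.314)(350)) = 72.95.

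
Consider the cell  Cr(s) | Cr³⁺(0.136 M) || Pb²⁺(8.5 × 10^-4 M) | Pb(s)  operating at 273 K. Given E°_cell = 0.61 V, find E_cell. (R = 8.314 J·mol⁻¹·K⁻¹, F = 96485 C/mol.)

0.542 V

Balancing electrons gives n = 6; the reaction quotient is Q = [Cr³⁺]^2/[Pb²⁺]^3 = 3.01 × 10^7.
E = E° − (RT/nF) ln Q = 0.61 − (8.314×273)/(6×96485) × (17.221) = 0.610 − 0.068 = 0.542 V.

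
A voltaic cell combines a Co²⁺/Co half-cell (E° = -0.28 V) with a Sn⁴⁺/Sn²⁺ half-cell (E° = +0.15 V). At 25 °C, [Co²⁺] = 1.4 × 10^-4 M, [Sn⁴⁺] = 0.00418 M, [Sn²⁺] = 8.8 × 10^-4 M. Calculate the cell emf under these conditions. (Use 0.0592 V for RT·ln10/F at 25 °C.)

0.564 V

The Sn⁴⁺/Sn²⁺ couple has the higher reduction potential and acts as the cathode, so E°_cell = +0.15 − (-0.28) = 0.43 V.
Balancing electrons gives n = 2; the reaction quotient is Q = [Co²⁺]·[Sn²⁺]/[Sn⁴⁺] = 2.95 × 10^-5.
At 25 °C, E = E° − (0.0592/n) log Q = 0.43 − (0.0592/2)(-4.531) = 0.430 + 0.134 = 0.564 V.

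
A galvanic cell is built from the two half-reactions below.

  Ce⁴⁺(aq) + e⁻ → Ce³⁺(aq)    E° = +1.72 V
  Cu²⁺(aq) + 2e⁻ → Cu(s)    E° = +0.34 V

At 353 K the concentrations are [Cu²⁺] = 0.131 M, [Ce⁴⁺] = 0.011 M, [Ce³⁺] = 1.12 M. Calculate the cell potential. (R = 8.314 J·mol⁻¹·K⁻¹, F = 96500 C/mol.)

The Ce⁴⁺/Ce³⁺ couple has the higher reduction potential and acts as the cathode, so E°_cell = +1.72 − (+0.34) = 1.38 V.
Balancing electrons gives n = 2; the reaction quotient is Q = [Cu²⁺]·[Ce³⁺]^2/[Ce⁴⁺]^2 = 1360.
E = E° − (RT/nF) ln Q = 1.38 − (8.314×353)/(2×96500) × (7.214) = 1.380 − 0.110 = 1.270 V.

1.27 V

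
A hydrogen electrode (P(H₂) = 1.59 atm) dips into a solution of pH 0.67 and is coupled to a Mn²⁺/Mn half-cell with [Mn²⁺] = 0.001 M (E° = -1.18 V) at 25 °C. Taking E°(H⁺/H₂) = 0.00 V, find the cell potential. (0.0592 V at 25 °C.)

The hydrogen couple is the cathode, so E°_cell = 1.18 V; n = 2.
[H⁺] = 10^(−0.67) = 0.21 M, and Q = [Mn²⁺]·P(H₂) / [H⁺]^2 = 0.0348.
E = E° − (0.0592/2) log Q = 1.18 − (0.0592/2)(-1.459) = 1.223 V.

1.22 V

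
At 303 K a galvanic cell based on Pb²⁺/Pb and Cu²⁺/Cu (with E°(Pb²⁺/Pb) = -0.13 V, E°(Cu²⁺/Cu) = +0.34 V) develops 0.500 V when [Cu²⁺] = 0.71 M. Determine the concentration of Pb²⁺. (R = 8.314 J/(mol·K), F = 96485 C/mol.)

0.071 M

From the Nernst equation, ln Q = nF(E° − E)/RT = 2×96485×(0.47 − 0.500)/(8.314×303) = -2.298, so Q = 0.100.
With Q = [Pb²⁺]/[Cu²⁺] and the known concentrations, [Pb²⁺] in the numerator gives [Pb²⁺] = 0.071 M.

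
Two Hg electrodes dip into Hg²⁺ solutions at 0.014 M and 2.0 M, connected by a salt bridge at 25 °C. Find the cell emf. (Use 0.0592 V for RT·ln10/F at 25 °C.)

Both half-cells are Hg²⁺/Hg, so E°_cell = 0. The concentrated side is the cathode; the cell reaction moves Hg²⁺ from high to low concentration with n = 2.
Q = [Hg²⁺]_dilute/[Hg²⁺]_conc = 0.014/2.0 = 0.00700.
E = 0 − (0.0592/2) log Q = −(0.0592/2)(-2.155) = 0.0638 V.

0.064 V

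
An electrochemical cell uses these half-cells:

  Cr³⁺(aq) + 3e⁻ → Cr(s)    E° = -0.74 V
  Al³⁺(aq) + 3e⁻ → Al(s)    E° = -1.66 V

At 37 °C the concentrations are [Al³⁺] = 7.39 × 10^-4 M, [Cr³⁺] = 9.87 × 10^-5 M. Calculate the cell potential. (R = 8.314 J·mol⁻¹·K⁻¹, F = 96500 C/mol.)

The Cr³⁺/Cr couple has the higher reduction potential and acts as the cathode, so E°_cell = -0.74 − (-1.66) = 0.92 V.
Balancing electrons gives n = 3; the reaction quotient is Q = [Al³⁺]/[Cr³⁺] = 7.49.
E = E° − (RT/nF) ln Q = 0.92 − (8.314×310)/(3×96500) × (2.013) = 0.920 − 0.018 = 0.902 V.

0.902 V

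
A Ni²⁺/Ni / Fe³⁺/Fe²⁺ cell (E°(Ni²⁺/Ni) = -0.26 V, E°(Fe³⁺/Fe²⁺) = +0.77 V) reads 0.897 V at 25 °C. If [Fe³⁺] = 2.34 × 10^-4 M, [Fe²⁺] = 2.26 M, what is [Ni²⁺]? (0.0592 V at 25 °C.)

From the Nernst equation, log Q = n(E° − E)/0.0592 = 2(1.03 − 0.897)/0.0592 = 4.493, so Q = 3.11 × 10^4.
With Q = [Ni²⁺]·[Fe²⁺]^2/[Fe³⁺]^2 and the known concentrations, [Ni²⁺] in the numerator gives [Ni²⁺] = 3.3 × 10^-4 M.

3.3 × 10^-4 M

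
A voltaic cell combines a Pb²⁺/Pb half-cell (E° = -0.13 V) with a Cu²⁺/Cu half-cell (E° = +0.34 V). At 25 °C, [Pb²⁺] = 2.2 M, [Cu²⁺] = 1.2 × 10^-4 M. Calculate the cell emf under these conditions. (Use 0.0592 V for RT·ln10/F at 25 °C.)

0.344 V

The Cu²⁺/Cu couple has the higher reduction potential and acts as the cathode, so E°_cell = +0.34 − (-0.13) = 0.47 V.
Balancing electrons gives n = 2; the reaction quotient is Q = [Pb²⁺]/[Cu²⁺] = 1.83 × 10^4.
At 25 °C, E = E° − (0.0592/n) log Q = 0.47 − (0.0592/2)(4.263) = 0.470 − 0.126 = 0.344 V.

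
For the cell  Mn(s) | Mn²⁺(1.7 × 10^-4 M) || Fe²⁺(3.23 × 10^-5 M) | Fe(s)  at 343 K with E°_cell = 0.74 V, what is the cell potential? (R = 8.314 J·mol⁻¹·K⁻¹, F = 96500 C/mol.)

0.715 V

Balancing electrons gives n = 2; the reaction quotient is Q = [Mn²⁺]/[Fe²⁺] = 5.26.
E = E° − (RT/nF) ln Q = 0.74 − (8.314×343)/(2×96500) × (1.661) = 0.740 − 0.025 = 0.715 V.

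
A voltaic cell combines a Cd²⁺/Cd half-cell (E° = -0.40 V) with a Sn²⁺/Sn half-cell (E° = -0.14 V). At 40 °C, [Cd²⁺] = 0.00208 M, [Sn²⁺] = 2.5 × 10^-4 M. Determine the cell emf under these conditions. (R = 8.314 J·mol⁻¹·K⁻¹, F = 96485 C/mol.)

0.231 V

The Sn²⁺/Sn couple has the higher reduction potential and acts as the cathode, so E°_cell = -0.14 − (-0.40) = 0.26 V.
Balancing electrons gives n = 2; the reaction quotient is Q = [Cd²⁺]/[Sn²⁺] = 8.32.
E = E° − (RT/nF) ln Q = 0.26 − (8.314×313)/(2×96485) × (2.119) = 0.260 − 0.029 = 0.231 V.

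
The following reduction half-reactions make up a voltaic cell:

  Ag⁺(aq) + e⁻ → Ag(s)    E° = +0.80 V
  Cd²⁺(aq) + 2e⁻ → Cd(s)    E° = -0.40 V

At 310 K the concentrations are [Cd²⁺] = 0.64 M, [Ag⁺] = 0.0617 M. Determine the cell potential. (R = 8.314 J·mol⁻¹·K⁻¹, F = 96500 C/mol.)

1.13 V

The Ag⁺/Ag couple has the higher reduction potential and acts as the cathode, so E°_cell = +0.80 − (-0.40) = 1.20 V.
Balancing electrons gives n = 2; the reaction quotient is Q = [Cd²⁺]/[Ag⁺]^2 = 168.
E = E° − (RT/nF) ln Q = 1.20 − (8.314×310)/(2×96500) × (5.125) = 1.200 − 0.068 = 1.132 V.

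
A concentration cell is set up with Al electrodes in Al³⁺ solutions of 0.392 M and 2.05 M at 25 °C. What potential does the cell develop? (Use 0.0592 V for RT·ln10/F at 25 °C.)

Both half-cells are Al³⁺/Al, so E°_cell = 0. The concentrated side is the cathode; the cell reaction moves Al³⁺ from high to low concentration with n = 3.
Q = [Al³⁺]_dilute/[Al³⁺]_conc = 0.392/2.05 = 0.191.
E = 0 − (0.0592/3) log Q = −(0.0592/3)(-0.718) = 0.0142 V.

0.014 V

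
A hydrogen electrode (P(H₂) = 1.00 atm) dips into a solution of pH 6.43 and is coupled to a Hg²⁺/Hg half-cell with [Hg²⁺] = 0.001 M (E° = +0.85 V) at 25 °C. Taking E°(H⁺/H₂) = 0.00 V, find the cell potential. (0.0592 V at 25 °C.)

The Hg²⁺/Hg couple is the cathode, so E°_cell = 0.85 V; n = 2.
[H⁺] = 10^(−6.43) = 3.7 × 10^-7 M, and Q = [H⁺]^2 / ([Hg²⁺]·P(H₂)) = 1.38 × 10^-10.
E = E° − (0.0592/2) log Q = 0.85 − (0.0592/2)(-9.860) = 1.142 V.

1.14 V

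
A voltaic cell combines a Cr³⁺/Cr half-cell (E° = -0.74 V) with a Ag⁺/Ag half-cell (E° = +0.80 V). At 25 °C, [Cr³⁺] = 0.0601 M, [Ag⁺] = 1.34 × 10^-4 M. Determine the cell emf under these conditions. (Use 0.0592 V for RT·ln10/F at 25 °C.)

The Ag⁺/Ag couple has the higher reduction potential and acts as the cathode, so E°_cell = +0.80 − (-0.74) = 1.54 V.
Balancing electrons gives n = 3; the reaction quotient is Q = [Cr³⁺]/[Ag⁺]^3 = 2.5 × 10^10.
At 25 °C, E = E° − (0.0592/n) log Q = 1.54 − (0.0592/3)(10.398) = 1.540 − 0.205 = 1.335 V.

1.33 V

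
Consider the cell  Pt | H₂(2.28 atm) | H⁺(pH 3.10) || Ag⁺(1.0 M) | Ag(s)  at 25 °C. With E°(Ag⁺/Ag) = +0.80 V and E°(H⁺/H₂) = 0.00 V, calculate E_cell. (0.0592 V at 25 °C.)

The Ag⁺/Ag couple is the cathode, so E°_cell = 0.80 V; n = 2.
[H⁺] = 10^(−3.10) = 7.9 × 10^-4 M, and Q = [H⁺]^2 / ([Ag⁺]^2·P(H₂)) = 2.77 × 10^-7.
E = E° − (0.0592/2) log Q = 0.80 − (0.0592/2)(-6.558) = 0.994 V.

0.99 V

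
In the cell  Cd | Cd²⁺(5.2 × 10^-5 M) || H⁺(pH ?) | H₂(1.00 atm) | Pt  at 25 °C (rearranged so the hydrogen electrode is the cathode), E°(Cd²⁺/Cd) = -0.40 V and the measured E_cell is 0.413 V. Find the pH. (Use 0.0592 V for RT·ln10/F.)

pH = 1.92

E°_cell = 0.40 V and n = 2.
log Q = n(E° − E)/0.0592 = 2×(0.40 − 0.413)/0.0592 = -0.439.
With Q = [Cd²⁺]·P(H₂) / [H⁺]^2, solving for [H⁺] gives log[H⁺] = -1.922, so pH = 1.92.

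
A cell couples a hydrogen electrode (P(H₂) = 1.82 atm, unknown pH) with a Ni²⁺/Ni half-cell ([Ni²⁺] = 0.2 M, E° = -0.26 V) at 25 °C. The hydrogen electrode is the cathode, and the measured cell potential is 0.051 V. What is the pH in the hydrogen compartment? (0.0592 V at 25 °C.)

E°_cell = 0.26 V and n = 2.
log Q = n(E° − E)/0.0592 = 2×(0.26 − 0.051)/0.0592 = 7.061.
With Q = [Ni²⁺]·P(H₂) / [H⁺]^2, solving for [H⁺] gives log[H⁺] = -3.750, so pH = 3.75.

pH = 3.75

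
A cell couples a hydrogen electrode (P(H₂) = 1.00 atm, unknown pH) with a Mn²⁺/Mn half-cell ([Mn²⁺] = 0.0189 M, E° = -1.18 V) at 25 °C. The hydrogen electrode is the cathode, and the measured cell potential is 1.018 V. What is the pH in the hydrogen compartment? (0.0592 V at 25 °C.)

E°_cell = 1.18 V and n = 2.
log Q = n(E° − E)/0.0592 = 2×(1.18 − 1.018)/0.0592 = 5.473.
With Q = [Mn²⁺]·P(H₂) / [H⁺]^2, solving for [H⁺] gives log[H⁺] = -3.598, so pH = 3.60.

pH = 3.60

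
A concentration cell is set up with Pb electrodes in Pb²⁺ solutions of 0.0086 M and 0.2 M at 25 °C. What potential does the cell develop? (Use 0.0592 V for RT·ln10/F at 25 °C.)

0.040 V

Both half-cells are Pb²⁺/Pb, so E°_cell = 0. The concentrated side is the cathode; the cell reaction moves Pb²⁺ from high to low concentration with n = 2.
Q = [Pb²⁺]_dilute/[Pb²⁺]_conc = 0.0086/0.2 = 0.0430.
E = 0 − (0.0592/2) log Q = −(0.0592/2)(-1.367) = 0.0405 V.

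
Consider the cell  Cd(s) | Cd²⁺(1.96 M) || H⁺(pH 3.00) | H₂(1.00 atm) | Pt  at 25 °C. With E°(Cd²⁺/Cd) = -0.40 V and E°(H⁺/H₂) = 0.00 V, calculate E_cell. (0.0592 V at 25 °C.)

The hydrogen couple is the cathode, so E°_cell = 0.40 V; n = 2.
[H⁺] = 10^(−3.00) = 0.0010 M, and Q = [Cd²⁺]·P(H₂) / [H⁺]^2 = 1.96 × 10^6.
E = E° − (0.0592/2) log Q = 0.40 − (0.0592/2)(6.292) = 0.214 V.

0.21 V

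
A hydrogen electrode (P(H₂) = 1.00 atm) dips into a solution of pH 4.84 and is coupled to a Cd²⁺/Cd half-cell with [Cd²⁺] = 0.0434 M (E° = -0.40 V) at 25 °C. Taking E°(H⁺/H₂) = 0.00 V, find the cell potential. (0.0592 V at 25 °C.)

The hydrogen couple is the cathode, so E°_cell = 0.40 V; n = 2.
[H⁺] = 10^(−4.84) = 1.4 × 10^-5 M, and Q = [Cd²⁺]·P(H₂) / [H⁺]^2 = 2.08 × 10^8.
E = E° − (0.0592/2) log Q = 0.40 − (0.0592/2)(8.317) = 0.154 V.

0.15 V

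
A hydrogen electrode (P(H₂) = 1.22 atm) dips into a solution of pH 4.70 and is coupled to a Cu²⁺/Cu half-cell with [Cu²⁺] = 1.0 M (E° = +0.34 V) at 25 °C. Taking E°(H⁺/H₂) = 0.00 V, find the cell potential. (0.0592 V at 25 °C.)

The Cu²⁺/Cu couple is the cathode, so E°_cell = 0.34 V; n = 2.
[H⁺] = 10^(−4.70) = 2 × 10^-5 M, and Q = [H⁺]^2 / ([Cu²⁺]·P(H₂)) = 3.26 × 10^-10.
E = E° − (0.0592/2) log Q = 0.34 − (0.0592/2)(-9.486) = 0.621 V.

0.62 V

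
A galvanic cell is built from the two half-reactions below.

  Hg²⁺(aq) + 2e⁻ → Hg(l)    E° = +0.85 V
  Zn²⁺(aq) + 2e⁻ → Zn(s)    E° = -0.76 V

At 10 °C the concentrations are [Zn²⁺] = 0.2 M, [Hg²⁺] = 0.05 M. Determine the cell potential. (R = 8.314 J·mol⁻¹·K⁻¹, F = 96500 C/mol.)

1.59 V

The Hg²⁺/Hg couple has the higher reduction potential and acts as the cathode, so E°_cell = +0.85 − (-0.76) = 1.61 V.
Balancing electrons gives n = 2; the reaction quotient is Q = [Zn²⁺]/[Hg²⁺] = 4.00.
E = E° − (RT/nF) ln Q = 1.61 − (8.314×283)/(2×96500) × (1.386) = 1.610 − 0.017 = 1.593 V.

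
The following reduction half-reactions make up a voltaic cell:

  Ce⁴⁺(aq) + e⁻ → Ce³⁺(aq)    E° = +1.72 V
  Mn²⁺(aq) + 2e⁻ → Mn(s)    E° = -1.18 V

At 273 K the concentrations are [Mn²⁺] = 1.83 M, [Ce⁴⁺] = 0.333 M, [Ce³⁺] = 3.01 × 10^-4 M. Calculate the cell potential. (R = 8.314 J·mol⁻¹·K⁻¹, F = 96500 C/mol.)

3.06 V

The Ce⁴⁺/Ce³⁺ couple has the higher reduction potential and acts as the cathode, so E°_cell = +1.72 − (-1.18) = 2.90 V.
Balancing electrons gives n = 2; the reaction quotient is Q = [Mn²⁺]·[Ce³⁺]^2/[Ce⁴⁺]^2 = 1.5 × 10^-6.
E = E° − (RT/nF) ln Q = 2.90 − (8.314×273)/(2×96500) × (-13.413) = 2.900 + 0.158 = 3.058 V.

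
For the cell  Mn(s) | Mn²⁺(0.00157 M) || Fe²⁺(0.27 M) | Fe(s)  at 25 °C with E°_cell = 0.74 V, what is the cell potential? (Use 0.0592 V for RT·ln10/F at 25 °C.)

Balancing electrons gives n = 2; the reaction quotient is Q = [Mn²⁺]/[Fe²⁺] = 0.00581.
At 25 °C, E = E° − (0.0592/n) log Q = 0.74 − (0.0592/2)(-2.235) = 0.740 + 0.066 = 0.806 V.

0.806 V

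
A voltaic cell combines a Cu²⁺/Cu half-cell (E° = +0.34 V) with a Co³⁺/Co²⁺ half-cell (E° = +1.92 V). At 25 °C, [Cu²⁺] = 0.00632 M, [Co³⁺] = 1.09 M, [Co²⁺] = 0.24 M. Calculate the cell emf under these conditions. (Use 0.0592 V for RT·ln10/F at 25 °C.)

1.68 V

The Co³⁺/Co²⁺ couple has the higher reduction potential and acts as the cathode, so E°_cell = +1.92 − (+0.34) = 1.58 V.
Balancing electrons gives n = 2; the reaction quotient is Q = [Cu²⁺]·[Co²⁺]^2/[Co³⁺]^2 = 3.06 × 10^-4.
At 25 °C, E = E° − (0.0592/n) log Q = 1.58 − (0.0592/2)(-3.514) = 1.580 + 0.104 = 1.684 V.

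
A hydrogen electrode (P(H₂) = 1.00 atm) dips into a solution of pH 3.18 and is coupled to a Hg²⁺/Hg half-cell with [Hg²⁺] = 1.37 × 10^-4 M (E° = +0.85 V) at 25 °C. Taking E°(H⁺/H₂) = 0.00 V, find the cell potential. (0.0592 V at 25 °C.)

0.92 V

The Hg²⁺/Hg couple is the cathode, so E°_cell = 0.85 V; n = 2.
[H⁺] = 10^(−3.18) = 6.6 × 10^-4 M, and Q = [H⁺]^2 / ([Hg²⁺]·P(H₂)) = 0.00319.
E = E° − (0.0592/2) log Q = 0.85 − (0.0592/2)(-2.497) = 0.924 V.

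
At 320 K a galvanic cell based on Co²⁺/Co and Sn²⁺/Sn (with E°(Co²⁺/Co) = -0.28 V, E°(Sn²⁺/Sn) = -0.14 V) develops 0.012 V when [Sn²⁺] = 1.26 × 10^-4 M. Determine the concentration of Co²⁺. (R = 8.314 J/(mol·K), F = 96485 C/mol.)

1.4 M

From the Nernst equation, ln Q = nF(E° − E)/RT = 2×96485×(0.14 − 0.012)/(8.314×320) = 9.284, so Q = 1.08 × 10^4.
With Q = [Co²⁺]/[Sn²⁺] and the known concentrations, [Co²⁺] in the numerator gives [Co²⁺] = 1.4 M.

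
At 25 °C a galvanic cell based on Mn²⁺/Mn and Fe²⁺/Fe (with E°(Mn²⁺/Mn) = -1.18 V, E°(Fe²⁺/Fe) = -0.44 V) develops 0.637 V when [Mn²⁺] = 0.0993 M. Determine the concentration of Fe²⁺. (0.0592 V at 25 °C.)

From the Nernst equation, log Q = n(E° − E)/0.0592 = 2(0.74 − 0.637)/0.0592 = 3.480, so Q = 3020.
With Q = [Mn²⁺]/[Fe²⁺] and the known concentrations, [Fe²⁺] in the denominator gives [Fe²⁺] = 3.3 × 10^-5 M.

3.3 × 10^-5 M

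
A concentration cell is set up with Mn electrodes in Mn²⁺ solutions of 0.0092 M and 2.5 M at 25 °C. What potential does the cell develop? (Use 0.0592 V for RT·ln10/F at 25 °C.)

0.072 V

Both half-cells are Mn²⁺/Mn, so E°_cell = 0. The concentrated side is the cathode; the cell reaction moves Mn²⁺ from high to low concentration with n = 2.
Q = [Mn²⁺]_dilute/[Mn²⁺]_conc = 0.0092/2.5 = 0.00368.
E = 0 − (0.0592/2) log Q = −(0.0592/2)(-2.434) = 0.0720 V.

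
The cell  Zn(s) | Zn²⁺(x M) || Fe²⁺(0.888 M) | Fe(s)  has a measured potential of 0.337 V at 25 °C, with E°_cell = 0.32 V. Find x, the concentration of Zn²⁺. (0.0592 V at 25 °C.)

From the Nernst equation, log Q = n(E° − E)/0.0592 = 2(0.32 − 0.337)/0.0592 = -0.574, so Q = 0.266.
With Q = [Zn²⁺]/[Fe²⁺] and the known concentrations, [Zn²⁺] in the numerator gives [Zn²⁺] = 0.24 M.

0.24 M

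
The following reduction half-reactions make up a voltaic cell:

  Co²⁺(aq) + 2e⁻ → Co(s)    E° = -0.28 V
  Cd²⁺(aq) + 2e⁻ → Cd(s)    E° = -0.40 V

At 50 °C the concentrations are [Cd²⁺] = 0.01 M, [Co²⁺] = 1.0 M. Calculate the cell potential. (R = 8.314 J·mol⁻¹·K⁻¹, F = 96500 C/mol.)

The Co²⁺/Co couple has the higher reduction potential and acts as the cathode, so E°_cell = -0.28 − (-0.40) = 0.12 V.
Balancing electrons gives n = 2; the reaction quotient is Q = [Cd²⁺]/[Co²⁺] = 0.0100.
E = E° − (RT/nF) ln Q = 0.12 − (8.314×323)/(2×96500) × (-4.605) = 0.120 + 0.064 = 0.184 V.

0.184 V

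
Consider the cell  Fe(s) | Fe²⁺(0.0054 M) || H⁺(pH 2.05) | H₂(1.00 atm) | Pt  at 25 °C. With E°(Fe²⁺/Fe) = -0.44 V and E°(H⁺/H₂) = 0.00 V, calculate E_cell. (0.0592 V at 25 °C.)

The hydrogen couple is the cathode, so E°_cell = 0.44 V; n = 2.
[H⁺] = 10^(−2.05) = 0.0089 M, and Q = [Fe²⁺]·P(H₂) / [H⁺]^2 = 68.0.
E = E° − (0.0592/2) log Q = 0.44 − (0.0592/2)(1.832) = 0.386 V.

0.39 V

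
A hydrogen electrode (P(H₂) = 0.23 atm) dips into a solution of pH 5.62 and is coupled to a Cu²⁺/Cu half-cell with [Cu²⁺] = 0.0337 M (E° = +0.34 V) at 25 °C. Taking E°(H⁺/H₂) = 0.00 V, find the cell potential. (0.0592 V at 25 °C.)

The Cu²⁺/Cu couple is the cathode, so E°_cell = 0.34 V; n = 2.
[H⁺] = 10^(−5.62) = 2.4 × 10^-6 M, and Q = [H⁺]^2 / ([Cu²⁺]·P(H₂)) = 7.42 × 10^-10.
E = E° − (0.0592/2) log Q = 0.34 − (0.0592/2)(-9.129) = 0.610 V.

0.61 V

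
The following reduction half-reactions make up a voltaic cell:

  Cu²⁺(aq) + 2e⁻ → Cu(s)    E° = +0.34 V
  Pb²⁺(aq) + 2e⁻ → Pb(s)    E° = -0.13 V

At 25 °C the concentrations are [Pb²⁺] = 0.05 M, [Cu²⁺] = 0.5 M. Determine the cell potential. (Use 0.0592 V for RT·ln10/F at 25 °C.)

The Cu²⁺/Cu couple has the higher reduction potential and acts as the cathode, so E°_cell = +0.34 − (-0.13) = 0.47 V.
Balancing electrons gives n = 2; the reaction quotient is Q = [Pb²⁺]/[Cu²⁺] = 0.100.
At 25 °C, E = E° − (0.0592/n) log Q = 0.47 − (0.0592/2)(-1.000) = 0.470 + 0.030 = 0.500 V.

0.500 V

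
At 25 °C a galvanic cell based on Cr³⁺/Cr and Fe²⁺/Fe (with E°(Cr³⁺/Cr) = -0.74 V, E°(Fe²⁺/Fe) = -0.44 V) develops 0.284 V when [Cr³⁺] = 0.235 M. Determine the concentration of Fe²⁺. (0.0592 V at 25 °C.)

From the Nernst equation, log Q = n(E° − E)/0.0592 = 6(0.30 − 0.284)/0.0592 = 1.622, so Q = 41.8.
With Q = [Cr³⁺]^2/[Fe²⁺]^3 and the known concentrations, [Fe²⁺]^3 in the denominator gives [Fe²⁺] = 0.11 M.

0.11 M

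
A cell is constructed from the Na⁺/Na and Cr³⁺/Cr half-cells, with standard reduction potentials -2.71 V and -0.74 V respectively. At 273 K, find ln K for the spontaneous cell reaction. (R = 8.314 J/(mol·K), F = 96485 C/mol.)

E°_cell = -0.74 − (-2.71) = 1.97 V, with n = 3 electrons transferred.
At equilibrium E = 0, so the Nernst equation gives ln K = nFE°/RT = (3)(96485)(1.97)/((8.314)(273)) = 251.23.

ln K = 251.2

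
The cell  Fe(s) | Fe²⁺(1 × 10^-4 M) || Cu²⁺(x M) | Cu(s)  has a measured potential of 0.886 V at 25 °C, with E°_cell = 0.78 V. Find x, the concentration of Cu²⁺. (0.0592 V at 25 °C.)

0.38 M

From the Nernst equation, log Q = n(E° − E)/0.0592 = 2(0.78 − 0.886)/0.0592 = -3.581, so Q = 2.62 × 10^-4.
With Q = [Fe²⁺]/[Cu²⁺] and the known concentrations, [Cu²⁺] in the denominator gives [Cu²⁺] = 0.38 M.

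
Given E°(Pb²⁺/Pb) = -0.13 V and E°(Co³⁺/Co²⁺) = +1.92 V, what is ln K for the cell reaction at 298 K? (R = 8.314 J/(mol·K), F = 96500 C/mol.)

E°_cell = +1.92 − (-0.13) = 2.05 V, with n = 2 electrons transferred.
At equilibrium E = 0, so the Nernst equation gives ln K = nFE°/RT = (2)(96500)(2.05)/((8.314)(298)) = 159.69.

ln K = 159.7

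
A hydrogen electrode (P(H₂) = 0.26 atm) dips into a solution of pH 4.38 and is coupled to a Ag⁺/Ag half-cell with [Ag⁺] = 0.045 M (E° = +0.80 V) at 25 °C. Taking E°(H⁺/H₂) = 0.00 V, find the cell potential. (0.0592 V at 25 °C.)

0.96 V

The Ag⁺/Ag couple is the cathode, so E°_cell = 0.80 V; n = 2.
[H⁺] = 10^(−4.38) = 4.2 × 10^-5 M, and Q = [H⁺]^2 / ([Ag⁺]^2·P(H₂)) = 3.3 × 10^-6.
E = E° − (0.0592/2) log Q = 0.80 − (0.0592/2)(-5.481) = 0.962 V.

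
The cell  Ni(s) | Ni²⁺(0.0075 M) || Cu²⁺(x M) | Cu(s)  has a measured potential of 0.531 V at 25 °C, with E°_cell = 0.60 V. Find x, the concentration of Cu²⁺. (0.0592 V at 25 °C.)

From the Nernst equation, log Q = n(E° − E)/0.0592 = 2(0.60 − 0.531)/0.0592 = 2.331, so Q = 214.
With Q = [Ni²⁺]/[Cu²⁺] and the known concentrations, [Cu²⁺] in the denominator gives [Cu²⁺] = 3.5 × 10^-5 M.

3.5 × 10^-5 M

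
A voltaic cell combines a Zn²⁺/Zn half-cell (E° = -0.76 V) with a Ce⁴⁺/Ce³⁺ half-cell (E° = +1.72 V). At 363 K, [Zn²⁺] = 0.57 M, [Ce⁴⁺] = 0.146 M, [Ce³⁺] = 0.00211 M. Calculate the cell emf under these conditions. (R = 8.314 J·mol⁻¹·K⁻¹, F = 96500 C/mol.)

The Ce⁴⁺/Ce³⁺ couple has the higher reduction potential and acts as the cathode, so E°_cell = +1.72 − (-0.76) = 2.48 V.
Balancing electrons gives n = 2; the reaction quotient is Q = [Zn²⁺]·[Ce³⁺]^2/[Ce⁴⁺]^2 = 1.19 × 10^-4.
E = E° − (RT/nF) ln Q = 2.48 − (8.314×363)/(2×96500) × (-9.036) = 2.480 + 0.141 = 2.621 V.

2.62 V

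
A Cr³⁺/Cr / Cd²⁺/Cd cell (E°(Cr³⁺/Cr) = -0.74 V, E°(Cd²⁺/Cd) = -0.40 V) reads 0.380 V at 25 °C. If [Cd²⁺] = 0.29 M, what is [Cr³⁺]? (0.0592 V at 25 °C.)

0.0015 M

From the Nernst equation, log Q = n(E° − E)/0.0592 = 6(0.34 − 0.380)/0.0592 = -4.054, so Q = 8.83 × 10^-5.
With Q = [Cr³⁺]^2/[Cd²⁺]^3 and the known concentrations, [Cr³⁺]^2 in the numerator gives [Cr³⁺] = 0.0015 M.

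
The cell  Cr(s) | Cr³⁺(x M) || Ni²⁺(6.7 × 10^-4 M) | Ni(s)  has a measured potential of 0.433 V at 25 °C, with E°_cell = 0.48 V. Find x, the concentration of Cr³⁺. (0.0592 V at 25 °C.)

From the Nernst equation, log Q = n(E° − E)/0.0592 = 6(0.48 − 0.433)/0.0592 = 4.764, so Q = 5.8 × 10^4.
With Q = [Cr³⁺]^2/[Ni²⁺]^3 and the known concentrations, [Cr³⁺]^2 in the numerator gives [Cr³⁺] = 0.0042 M.

0.0042 M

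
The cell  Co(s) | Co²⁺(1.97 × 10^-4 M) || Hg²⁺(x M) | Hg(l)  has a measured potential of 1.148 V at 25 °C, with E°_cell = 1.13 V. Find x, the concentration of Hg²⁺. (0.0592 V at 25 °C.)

From the Nernst equation, log Q = n(E° − E)/0.0592 = 2(1.13 − 1.148)/0.0592 = -0.608, so Q = 0.247.
With Q = [Co²⁺]/[Hg²⁺] and the known concentrations, [Hg²⁺] in the denominator gives [Hg²⁺] = 8 × 10^-4 M.

8 × 10^-4 M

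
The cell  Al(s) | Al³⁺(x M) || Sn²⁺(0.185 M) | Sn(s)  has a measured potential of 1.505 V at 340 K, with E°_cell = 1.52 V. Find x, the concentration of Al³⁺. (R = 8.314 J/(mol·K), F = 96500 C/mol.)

From the Nernst equation, ln Q = nF(E° − E)/RT = 6×96500×(1.52 − 1.505)/(8.314×340) = 3.072, so Q = 21.6.
With Q = [Al³⁺]^2/[Sn²⁺]^3 and the known concentrations, [Al³⁺]^2 in the numerator gives [Al³⁺] = 0.37 M.

0.37 M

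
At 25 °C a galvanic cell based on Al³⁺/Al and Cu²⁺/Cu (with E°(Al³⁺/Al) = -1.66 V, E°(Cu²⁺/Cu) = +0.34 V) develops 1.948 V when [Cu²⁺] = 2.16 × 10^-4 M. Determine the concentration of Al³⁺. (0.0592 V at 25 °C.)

0.0014 M

From the Nernst equation, log Q = n(E° − E)/0.0592 = 6(2.00 − 1.948)/0.0592 = 5.270, so Q = 1.86 × 10^5.
With Q = [Al³⁺]^2/[Cu²⁺]^3 and the known concentrations, [Al³⁺]^2 in the numerator gives [Al³⁺] = 0.0014 M.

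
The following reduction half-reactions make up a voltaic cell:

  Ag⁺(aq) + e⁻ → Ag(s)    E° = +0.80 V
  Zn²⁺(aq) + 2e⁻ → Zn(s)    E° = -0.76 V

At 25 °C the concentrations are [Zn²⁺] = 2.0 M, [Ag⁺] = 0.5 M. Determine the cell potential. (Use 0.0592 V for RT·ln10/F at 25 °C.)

The Ag⁺/Ag couple has the higher reduction potential and acts as the cathode, so E°_cell = +0.80 − (-0.76) = 1.56 V.
Balancing electrons gives n = 2; the reaction quotient is Q = [Zn²⁺]/[Ag⁺]^2 = 8.00.
At 25 °C, E = E° − (0.0592/n) log Q = 1.56 − (0.0592/2)(0.903) = 1.560 − 0.027 = 1.533 V.

1.53 V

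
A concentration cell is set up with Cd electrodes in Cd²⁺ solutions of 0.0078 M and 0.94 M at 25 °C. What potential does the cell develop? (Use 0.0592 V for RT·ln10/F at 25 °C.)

0.062 V

Both half-cells are Cd²⁺/Cd, so E°_cell = 0. The concentrated side is the cathode; the cell reaction moves Cd²⁺ from high to low concentration with n = 2.
Q = [Cd²⁺]_dilute/[Cd²⁺]_conc = 0.0078/0.94 = 0.00830.
E = 0 − (0.0592/2) log Q = −(0.0592/2)(-2.081) = 0.0616 V.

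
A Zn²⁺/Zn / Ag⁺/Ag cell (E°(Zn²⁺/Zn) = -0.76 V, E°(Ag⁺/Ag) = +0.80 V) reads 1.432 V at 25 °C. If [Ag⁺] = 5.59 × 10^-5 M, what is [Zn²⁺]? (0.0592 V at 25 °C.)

From the Nernst equation, log Q = n(E° − E)/0.0592 = 2(1.56 − 1.432)/0.0592 = 4.324, so Q = 2.11 × 10^4.
With Q = [Zn²⁺]/[Ag⁺]^2 and the known concentrations, [Zn²⁺] in the numerator gives [Zn²⁺] = 6.6 × 10^-5 M.

6.6 × 10^-5 M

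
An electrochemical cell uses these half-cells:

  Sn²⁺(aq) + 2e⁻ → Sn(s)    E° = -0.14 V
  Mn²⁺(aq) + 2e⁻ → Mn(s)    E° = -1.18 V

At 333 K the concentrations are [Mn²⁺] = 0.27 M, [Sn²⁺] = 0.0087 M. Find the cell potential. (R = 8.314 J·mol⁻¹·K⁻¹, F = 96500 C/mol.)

0.991 V

The Sn²⁺/Sn couple has the higher reduction potential and acts as the cathode, so E°_cell = -0.14 − (-1.18) = 1.04 V.
Balancing electrons gives n = 2; the reaction quotient is Q = [Mn²⁺]/[Sn²⁺] = 31.0.
E = E° − (RT/nF) ln Q = 1.04 − (8.314×333)/(2×96500) × (3.435) = 1.040 − 0.049 = 0.991 V.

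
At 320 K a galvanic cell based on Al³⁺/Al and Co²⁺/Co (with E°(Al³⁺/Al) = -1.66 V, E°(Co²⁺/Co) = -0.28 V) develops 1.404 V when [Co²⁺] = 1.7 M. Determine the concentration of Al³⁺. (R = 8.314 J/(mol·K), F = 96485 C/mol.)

0.16 M

From the Nernst equation, ln Q = nF(E° − E)/RT = 6×96485×(1.38 − 1.404)/(8.314×320) = -5.222, so Q = 0.00539.
With Q = [Al³⁺]^2/[Co²⁺]^3 and the known concentrations, [Al³⁺]^2 in the numerator gives [Al³⁺] = 0.16 M.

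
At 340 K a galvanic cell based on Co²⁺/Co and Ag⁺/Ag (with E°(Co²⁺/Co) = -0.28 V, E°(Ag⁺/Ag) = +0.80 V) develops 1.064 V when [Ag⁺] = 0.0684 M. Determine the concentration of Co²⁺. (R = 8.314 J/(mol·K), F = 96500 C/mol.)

0.014 M

From the Nernst equation, ln Q = nF(E° − E)/RT = 2×96500×(1.08 − 1.064)/(8.314×340) = 1.092, so Q = 2.98.
With Q = [Co²⁺]/[Ag⁺]^2 and the known concentrations, [Co²⁺] in the numerator gives [Co²⁺] = 0.014 M.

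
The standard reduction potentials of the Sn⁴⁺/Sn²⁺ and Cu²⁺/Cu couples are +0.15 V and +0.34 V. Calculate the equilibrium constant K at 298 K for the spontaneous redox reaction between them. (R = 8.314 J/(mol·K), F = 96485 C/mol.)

E°_cell = +0.34 − (+0.15) = 0.19 V, with n = 2 electrons transferred.
At equilibrium E = 0, so the Nernst equation gives ln K = nFE°/RT = (2)(96485)(0.19)/((8.314)(298)) = 14.80.
K = e^14.80 = 2.7 × 10^6.

2.7 × 10^6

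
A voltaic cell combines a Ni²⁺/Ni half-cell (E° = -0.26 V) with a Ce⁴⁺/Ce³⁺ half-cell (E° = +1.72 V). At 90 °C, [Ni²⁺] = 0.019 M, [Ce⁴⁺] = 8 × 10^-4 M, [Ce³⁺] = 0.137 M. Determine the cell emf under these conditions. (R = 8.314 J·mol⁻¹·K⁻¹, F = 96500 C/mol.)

1.88 V

The Ce⁴⁺/Ce³⁺ couple has the higher reduction potential and acts as the cathode, so E°_cell = +1.72 − (-0.26) = 1.98 V.
Balancing electrons gives n = 2; the reaction quotient is Q = [Ni²⁺]·[Ce³⁺]^2/[Ce⁴⁺]^2 = 557.
E = E° − (RT/nF) ln Q = 1.98 − (8.314×363)/(2×96500) × (6.323) = 1.980 − 0.099 = 1.881 V.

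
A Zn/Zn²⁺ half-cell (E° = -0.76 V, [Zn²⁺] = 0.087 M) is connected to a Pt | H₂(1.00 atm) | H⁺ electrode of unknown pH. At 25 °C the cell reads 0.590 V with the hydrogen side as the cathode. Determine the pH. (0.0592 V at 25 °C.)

pH = 3.40

E°_cell = 0.76 V and n = 2.
log Q = n(E° − E)/0.0592 = 2×(0.76 − 0.590)/0.0592 = 5.743.
With Q = [Zn²⁺]·P(H₂) / [H⁺]^2, solving for [H⁺] gives log[H⁺] = -3.402, so pH = 3.40.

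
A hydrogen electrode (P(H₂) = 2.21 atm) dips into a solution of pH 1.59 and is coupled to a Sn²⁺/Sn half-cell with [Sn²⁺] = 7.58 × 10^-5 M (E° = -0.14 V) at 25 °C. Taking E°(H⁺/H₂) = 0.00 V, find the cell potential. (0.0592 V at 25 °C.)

The hydrogen couple is the cathode, so E°_cell = 0.14 V; n = 2.
[H⁺] = 10^(−1.59) = 0.026 M, and Q = [Sn²⁺]·P(H₂) / [H⁺]^2 = 0.254.
E = E° − (0.0592/2) log Q = 0.14 − (0.0592/2)(-0.596) = 0.158 V.

0.16 V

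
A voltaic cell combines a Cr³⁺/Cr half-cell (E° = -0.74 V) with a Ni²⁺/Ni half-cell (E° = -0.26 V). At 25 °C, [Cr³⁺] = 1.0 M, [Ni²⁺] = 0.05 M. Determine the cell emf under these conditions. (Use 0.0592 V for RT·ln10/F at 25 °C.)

0.441 V

The Ni²⁺/Ni couple has the higher reduction potential and acts as the cathode, so E°_cell = -0.26 − (-0.74) = 0.48 V.
Balancing electrons gives n = 6; the reaction quotient is Q = [Cr³⁺]^2/[Ni²⁺]^3 = 8000.
At 25 °C, E = E° − (0.0592/n) log Q = 0.48 − (0.0592/6)(3.903) = 0.480 − 0.039 = 0.441 V.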